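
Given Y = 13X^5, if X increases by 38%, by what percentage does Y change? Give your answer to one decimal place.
400.5%

For Y = 13X^5:
If X → X(1 + 0.38)
Then Y → Y · (1 + 0.38)^5
     ≈ Y · 5.0049

Percentage change = ((1 + 0.38)^5 − 1) × 100% ≈ 400.5%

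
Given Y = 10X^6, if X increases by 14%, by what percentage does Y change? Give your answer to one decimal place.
119.5%

For Y = 10X^6:
If X → X(1 + 0.14)
Then Y → Y · (1 + 0.14)^6
     ≈ Y · 2.1950

Percentage change = ((1 + 0.14)^6 − 1) × 100% ≈ 119.5%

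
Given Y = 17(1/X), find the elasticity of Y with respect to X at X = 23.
Elasticity = -1

Elasticity = (dY/dX) · (X/Y)

dY/dX = -17/X²
At X = 23: dY/dX = -17/529, Y = 17/23

Elasticity = (-17/529) · (23 / (17/23)) = -1

Interpretation: for a small percentage change in X, the percentage change in Y is approximately -1.00 times as large.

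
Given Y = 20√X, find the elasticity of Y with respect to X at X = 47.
Elasticity = 1/2

Elasticity = (dY/dX) · (X/Y)

dY/dX = 10/√X
At X = 47: dY/dX = 10·√47/47, Y = 20·√47

Elasticity = (10·√47/47) · (47 / (20·√47)) = 1/2

Interpretation: for a small percentage change in X, the percentage change in Y is approximately 0.50 times as large.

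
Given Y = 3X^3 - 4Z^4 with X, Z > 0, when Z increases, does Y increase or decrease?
Y decreases

Taking the partial derivative:
∂Y/∂Z = -16Z^3

∂Y/∂Z = -16Z^3 < 0 (assuming positive values)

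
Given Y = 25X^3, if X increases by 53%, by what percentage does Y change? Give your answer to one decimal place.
258.2%

For Y = 25X^3:
If X → X(1 + 0.53)
Then Y → Y · (1 + 0.53)^3
     ≈ Y · 3.5816

Percentage change = ((1 + 0.53)^3 − 1) × 100% ≈ 258.2%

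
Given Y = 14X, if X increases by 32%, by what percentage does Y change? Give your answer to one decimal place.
32.0%

For Y = 14X:
If X → X(1 + 0.32)
Then Y → Y · (1 + 0.32)^1
     = Y · 1.3200

Percentage change = ((1 + 0.32)^1 − 1) × 100% = 32.0%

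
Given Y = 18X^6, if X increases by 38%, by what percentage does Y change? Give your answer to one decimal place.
590.7%

For Y = 18X^6:
If X → X(1 + 0.38)
Then Y → Y · (1 + 0.38)^6
     ≈ Y · 6.9068

Percentage change = ((1 + 0.38)^6 − 1) × 100% ≈ 590.7%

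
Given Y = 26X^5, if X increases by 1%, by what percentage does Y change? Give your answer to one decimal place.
5.1%

For Y = 26X^5:
If X → X(1 + 0.01)
Then Y → Y · (1 + 0.01)^5
     ≈ Y · 1.0510

Percentage change = ((1 + 0.01)^5 − 1) × 100% ≈ 5.1%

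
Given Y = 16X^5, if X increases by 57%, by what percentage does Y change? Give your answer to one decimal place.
853.9%

For Y = 16X^5:
If X → X(1 + 0.57)
Then Y → Y · (1 + 0.57)^5
     ≈ Y · 9.5389

Percentage change = ((1 + 0.57)^5 − 1) × 100% ≈ 853.9%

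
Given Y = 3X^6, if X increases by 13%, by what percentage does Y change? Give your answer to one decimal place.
108.2%

For Y = 3X^6:
If X → X(1 + 0.13)
Then Y → Y · (1 + 0.13)^6
     ≈ Y · 2.0820

Percentage change = ((1 + 0.13)^6 − 1) × 100% ≈ 108.2%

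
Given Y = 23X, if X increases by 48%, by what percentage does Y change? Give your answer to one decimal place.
48.0%

For Y = 23X:
If X → X(1 + 0.48)
Then Y → Y · (1 + 0.48)^1
     = Y · 1.4800

Percentage change = ((1 + 0.48)^1 − 1) × 100% = 48.0%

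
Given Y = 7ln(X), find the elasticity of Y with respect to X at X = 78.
Elasticity = 1/ln(78) ≈ 0.2295

Elasticity = (dY/dX) · (X/Y)

dY/dX = 7/X
At X = 78: dY/dX = 7/78, Y = 7·ln(78)

Elasticity = (7/78) · (78 / (7·ln(78))) = 1/ln(78) ≈ 0.2295

Interpretation: for a small percentage change in X, the percentage change in Y is approximately 0.23 times as large.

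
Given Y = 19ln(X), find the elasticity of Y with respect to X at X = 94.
Elasticity = 1/ln(94) ≈ 0.2201

Elasticity = (dY/dX) · (X/Y)

dY/dX = 19/X
At X = 94: dY/dX = 19/94, Y = 19·ln(94)

Elasticity = (19/94) · (94 / (19·ln(94))) = 1/ln(94) ≈ 0.2201

Interpretation: for a small percentage change in X, the percentage change in Y is approximately 0.22 times as large.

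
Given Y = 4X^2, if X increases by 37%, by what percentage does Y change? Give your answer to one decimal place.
87.7%

For Y = 4X^2:
If X → X(1 + 0.37)
Then Y → Y · (1 + 0.37)^2
     = Y · 1.8769

Percentage change = ((1 + 0.37)^2 − 1) × 100% ≈ 87.7%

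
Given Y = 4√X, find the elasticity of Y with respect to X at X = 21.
Elasticity = 1/2

Elasticity = (dY/dX) · (X/Y)

dY/dX = 2/√X
At X = 21: dY/dX = 2·√21/21, Y = 4·√21

Elasticity = (2·√21/21) · (21 / (4·√21)) = 1/2

Interpretation: for a small percentage change in X, the percentage change in Y is approximately 0.50 times as large.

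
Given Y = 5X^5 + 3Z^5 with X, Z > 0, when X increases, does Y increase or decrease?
Y increases

Taking the partial derivative:
∂Y/∂X = 25X^4

∂Y/∂X = 25X^4 > 0 (assuming positive values)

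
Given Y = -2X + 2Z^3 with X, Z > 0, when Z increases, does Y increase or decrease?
Y increases

Taking the partial derivative:
∂Y/∂Z = 6Z^2

∂Y/∂Z = 6Z^2 > 0 (assuming positive values)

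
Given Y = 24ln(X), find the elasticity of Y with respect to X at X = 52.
Elasticity = 1/ln(52) ≈ 0.2531

Elasticity = (dY/dX) · (X/Y)

dY/dX = 24/X
At X = 52: dY/dX = 6/13, Y = 24·ln(52)

Elasticity = (6/13) · (52 / (24·ln(52))) = 1/ln(52) ≈ 0.2531

Interpretation: for a small percentage change in X, the percentage change in Y is approximately 0.25 times as large.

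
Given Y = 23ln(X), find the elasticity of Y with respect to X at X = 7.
Elasticity = 1/ln(7) ≈ 0.5139

Elasticity = (dY/dX) · (X/Y)

dY/dX = 23/X
At X = 7: dY/dX = 23/7, Y = 23·ln(7)

Elasticity = (23/7) · (7 / (23·ln(7))) = 1/ln(7) ≈ 0.5139

Interpretation: for a small percentage change in X, the percentage change in Y is approximately 0.51 times as large.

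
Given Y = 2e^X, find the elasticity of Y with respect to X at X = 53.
Elasticity = 53

Elasticity = (dY/dX) · (X/Y)

dY/dX = 2·e^X
At X = 53: dY/dX = 2·e^53, Y = 2·e^53

Elasticity = (2·e^53) · (53 / (2·e^53)) = 53

Interpretation: for a small percentage change in X, the percentage change in Y is approximately 53.00 times as large.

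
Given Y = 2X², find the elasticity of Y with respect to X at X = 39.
Elasticity = 2

Elasticity = (dY/dX) · (X/Y)

dY/dX = 4·X
At X = 39: dY/dX = 156, Y = 3042

Elasticity = 156 · (39 / 3042) = 2

Interpretation: for a small percentage change in X, the percentage change in Y is approximately 2.00 times as large.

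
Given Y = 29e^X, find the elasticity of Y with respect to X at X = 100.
Elasticity = 100

Elasticity = (dY/dX) · (X/Y)

dY/dX = 29·e^X
At X = 100: dY/dX = 29·e^100, Y = 29·e^100

Elasticity = (29·e^100) · (100 / (29·e^100)) = 100

Interpretation: for a small percentage change in X, the percentage change in Y is approximately 100.00 times as large.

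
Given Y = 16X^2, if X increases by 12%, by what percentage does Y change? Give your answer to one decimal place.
25.4%

For Y = 16X^2:
If X → X(1 + 0.12)
Then Y → Y · (1 + 0.12)^2
     = Y · 1.2544

Percentage change = ((1 + 0.12)^2 − 1) × 100% ≈ 25.4%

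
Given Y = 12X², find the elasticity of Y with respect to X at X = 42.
Elasticity = 2

Elasticity = (dY/dX) · (X/Y)

dY/dX = 24·X
At X = 42: dY/dX = 1008, Y = 21168

Elasticity = 1008 · (42 / 21168) = 2

Interpretation: for a small percentage change in X, the percentage change in Y is approximately 2.00 times as large.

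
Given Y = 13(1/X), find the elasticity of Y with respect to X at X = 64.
Elasticity = -1

Elasticity = (dY/dX) · (X/Y)

dY/dX = -13/X²
At X = 64: dY/dX = -13/4096, Y = 13/64

Elasticity = (-13/4096) · (64 / (13/64)) = -1

Interpretation: for a small percentage change in X, the percentage change in Y is approximately -1.00 times as large.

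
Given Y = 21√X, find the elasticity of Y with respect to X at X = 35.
Elasticity = 1/2

Elasticity = (dY/dX) · (X/Y)

dY/dX = 21/(2·√X)
At X = 35: dY/dX = 3·√35/10, Y = 21·√35

Elasticity = (3·√35/10) · (35 / (21·√35)) = 1/2

Interpretation: for a small percentage change in X, the percentage change in Y is approximately 0.50 times as large.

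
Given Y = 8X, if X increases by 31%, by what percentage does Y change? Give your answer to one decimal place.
31.0%

For Y = 8X:
If X → X(1 + 0.31)
Then Y → Y · (1 + 0.31)^1
     = Y · 1.3100

Percentage change = ((1 + 0.31)^1 − 1) × 100% = 31.0%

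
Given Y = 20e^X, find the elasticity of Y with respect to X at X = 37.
Elasticity = 37

Elasticity = (dY/dX) · (X/Y)

dY/dX = 20·e^X
At X = 37: dY/dX = 20·e^37, Y = 20·e^37

Elasticity = (20·e^37) · (37 / (20·e^37)) = 37

Interpretation: for a small percentage change in X, the percentage change in Y is approximately 37.00 times as large.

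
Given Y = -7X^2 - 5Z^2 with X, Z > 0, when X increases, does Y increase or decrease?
Y decreases

Taking the partial derivative:
∂Y/∂X = -14X

∂Y/∂X = -14X < 0 (assuming positive values)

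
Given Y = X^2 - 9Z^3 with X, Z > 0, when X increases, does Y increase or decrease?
Y increases

Taking the partial derivative:
∂Y/∂X = 2X

∂Y/∂X = 2X > 0 (assuming positive values)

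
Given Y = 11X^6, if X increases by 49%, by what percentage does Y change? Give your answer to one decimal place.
994.3%

For Y = 11X^6:
If X → X(1 + 0.49)
Then Y → Y · (1 + 0.49)^6
     ≈ Y · 10.9425

Percentage change = ((1 + 0.49)^6 − 1) × 100% ≈ 994.3%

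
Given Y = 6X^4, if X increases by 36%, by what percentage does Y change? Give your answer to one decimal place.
242.1%

For Y = 6X^4:
If X → X(1 + 0.36)
Then Y → Y · (1 + 0.36)^4
     ≈ Y · 3.4210

Percentage change = ((1 + 0.36)^4 − 1) × 100% ≈ 242.1%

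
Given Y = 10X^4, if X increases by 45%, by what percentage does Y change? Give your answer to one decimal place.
342.1%

For Y = 10X^4:
If X → X(1 + 0.45)
Then Y → Y · (1 + 0.45)^4
     ≈ Y · 4.4205

Percentage change = ((1 + 0.45)^4 − 1) × 100% ≈ 342.1%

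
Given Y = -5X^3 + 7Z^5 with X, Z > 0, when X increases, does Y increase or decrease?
Y decreases

Taking the partial derivative:
∂Y/∂X = -15X^2

∂Y/∂X = -15X^2 < 0 (assuming positive values)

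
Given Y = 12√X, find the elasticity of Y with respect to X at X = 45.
Elasticity = 1/2

Elasticity = (dY/dX) · (X/Y)

dY/dX = 6/√X
At X = 45: dY/dX = 2·√5/5, Y = 36·√5

Elasticity = (2·√5/5) · (45 / (36·√5)) = 1/2

Interpretation: for a small percentage change in X, the percentage change in Y is approximately 0.50 times as large.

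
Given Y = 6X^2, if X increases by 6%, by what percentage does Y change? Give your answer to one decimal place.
12.4%

For Y = 6X^2:
If X → X(1 + 0.06)
Then Y → Y · (1 + 0.06)^2
     = Y · 1.1236

Percentage change = ((1 + 0.06)^2 − 1) × 100% ≈ 12.4%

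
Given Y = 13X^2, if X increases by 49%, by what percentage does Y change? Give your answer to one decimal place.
122.0%

For Y = 13X^2:
If X → X(1 + 0.49)
Then Y → Y · (1 + 0.49)^2
     = Y · 2.2201

Percentage change = ((1 + 0.49)^2 − 1) × 100% ≈ 122.0%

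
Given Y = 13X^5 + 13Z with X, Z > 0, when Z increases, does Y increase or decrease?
Y increases

Taking the partial derivative:
∂Y/∂Z = 13

∂Y/∂Z = 13 > 0 (assuming positive values)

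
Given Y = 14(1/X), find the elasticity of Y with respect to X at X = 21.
Elasticity = -1

Elasticity = (dY/dX) · (X/Y)

dY/dX = -14/X²
At X = 21: dY/dX = -2/63, Y = 2/3

Elasticity = (-2/63) · (21 / (2/3)) = -1

Interpretation: for a small percentage change in X, the percentage change in Y is approximately -1.00 times as large.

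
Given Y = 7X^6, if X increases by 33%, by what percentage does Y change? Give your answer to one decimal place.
453.5%

For Y = 7X^6:
If X → X(1 + 0.33)
Then Y → Y · (1 + 0.33)^6
     ≈ Y · 5.5349

Percentage change = ((1 + 0.33)^6 − 1) × 100% ≈ 453.5%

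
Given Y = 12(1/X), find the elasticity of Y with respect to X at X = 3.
Elasticity = -1

Elasticity = (dY/dX) · (X/Y)

dY/dX = -12/X²
At X = 3: dY/dX = -4/3, Y = 4

Elasticity = (-4/3) · (3 / 4) = -1

Interpretation: for a small percentage change in X, the percentage change in Y is approximately -1.00 times as large.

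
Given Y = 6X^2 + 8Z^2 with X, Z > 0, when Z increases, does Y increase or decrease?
Y increases

Taking the partial derivative:
∂Y/∂Z = 16Z

∂Y/∂Z = 16Z > 0 (assuming positive values)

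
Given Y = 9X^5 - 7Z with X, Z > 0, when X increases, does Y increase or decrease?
Y increases

Taking the partial derivative:
∂Y/∂X = 45X^4

∂Y/∂X = 45X^4 > 0 (assuming positive values)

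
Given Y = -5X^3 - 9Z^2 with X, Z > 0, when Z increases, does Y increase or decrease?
Y decreases

Taking the partial derivative:
∂Y/∂Z = -18Z

∂Y/∂Z = -18Z < 0 (assuming positive values)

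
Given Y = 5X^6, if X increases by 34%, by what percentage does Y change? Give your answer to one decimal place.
478.9%

For Y = 5X^6:
If X → X(1 + 0.34)
Then Y → Y · (1 + 0.34)^6
     ≈ Y · 5.7893

Percentage change = ((1 + 0.34)^6 − 1) × 100% ≈ 478.9%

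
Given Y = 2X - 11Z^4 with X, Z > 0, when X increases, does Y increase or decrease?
Y increases

Taking the partial derivative:
∂Y/∂X = 2

∂Y/∂X = 2 > 0 (assuming positive values)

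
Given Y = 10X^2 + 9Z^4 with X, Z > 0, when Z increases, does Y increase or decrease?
Y increases

Taking the partial derivative:
∂Y/∂Z = 36Z^3

∂Y/∂Z = 36Z^3 > 0 (assuming positive values)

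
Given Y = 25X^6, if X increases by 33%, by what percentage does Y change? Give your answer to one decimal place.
453.5%

For Y = 25X^6:
If X → X(1 + 0.33)
Then Y → Y · (1 + 0.33)^6
     ≈ Y · 5.5349

Percentage change = ((1 + 0.33)^6 − 1) × 100% ≈ 453.5%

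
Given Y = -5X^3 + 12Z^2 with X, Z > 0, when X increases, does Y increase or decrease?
Y decreases

Taking the partial derivative:
∂Y/∂X = -15X^2

∂Y/∂X = -15X^2 < 0 (assuming positive values)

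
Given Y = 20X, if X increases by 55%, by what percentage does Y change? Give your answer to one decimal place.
55.0%

For Y = 20X:
If X → X(1 + 0.55)
Then Y → Y · (1 + 0.55)^1
     = Y · 1.5500

Percentage change = ((1 + 0.55)^1 − 1) × 100% = 55.0%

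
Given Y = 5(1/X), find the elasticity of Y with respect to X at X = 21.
Elasticity = -1

Elasticity = (dY/dX) · (X/Y)

dY/dX = -5/X²
At X = 21: dY/dX = -5/441, Y = 5/21

Elasticity = (-5/441) · (21 / (5/21)) = -1

Interpretation: for a small percentage change in X, the percentage change in Y is approximately -1.00 times as large.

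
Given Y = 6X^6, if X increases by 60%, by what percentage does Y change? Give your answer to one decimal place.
1577.7%

For Y = 6X^6:
If X → X(1 + 0.6)
Then Y → Y · (1 + 0.6)^6
     ≈ Y · 16.7772

Percentage change = ((1 + 0.6)^6 − 1) × 100% ≈ 1577.7%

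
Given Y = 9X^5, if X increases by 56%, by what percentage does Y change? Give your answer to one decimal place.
823.9%

For Y = 9X^5:
If X → X(1 + 0.56)
Then Y → Y · (1 + 0.56)^5
     ≈ Y · 9.2390

Percentage change = ((1 + 0.56)^5 − 1) × 100% ≈ 823.9%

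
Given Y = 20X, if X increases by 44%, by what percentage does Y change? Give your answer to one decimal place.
44.0%

For Y = 20X:
If X → X(1 + 0.44)
Then Y → Y · (1 + 0.44)^1
     = Y · 1.4400

Percentage change = ((1 + 0.44)^1 − 1) × 100% = 44.0%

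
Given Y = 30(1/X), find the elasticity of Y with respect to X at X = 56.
Elasticity = -1

Elasticity = (dY/dX) · (X/Y)

dY/dX = -30/X²
At X = 56: dY/dX = -15/1568, Y = 15/28

Elasticity = (-15/1568) · (56 / (15/28)) = -1

Interpretation: for a small percentage change in X, the percentage change in Y is approximately -1.00 times as large.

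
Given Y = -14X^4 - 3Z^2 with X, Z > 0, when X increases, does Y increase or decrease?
Y decreases

Taking the partial derivative:
∂Y/∂X = -56X^3

∂Y/∂X = -56X^3 < 0 (assuming positive values)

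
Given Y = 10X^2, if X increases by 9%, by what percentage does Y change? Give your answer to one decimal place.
18.8%

For Y = 10X^2:
If X → X(1 + 0.09)
Then Y → Y · (1 + 0.09)^2
     = Y · 1.1881

Percentage change = ((1 + 0.09)^2 − 1) × 100% ≈ 18.8%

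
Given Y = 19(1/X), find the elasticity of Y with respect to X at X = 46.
Elasticity = -1

Elasticity = (dY/dX) · (X/Y)

dY/dX = -19/X²
At X = 46: dY/dX = -19/2116, Y = 19/46

Elasticity = (-19/2116) · (46 / (19/46)) = -1

Interpretation: for a small percentage change in X, the percentage change in Y is approximately -1.00 times as large.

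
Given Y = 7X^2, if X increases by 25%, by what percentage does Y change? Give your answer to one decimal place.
56.3%

For Y = 7X^2:
If X → X(1 + 0.25)
Then Y → Y · (1 + 0.25)^2
     = Y · 1.5625

Percentage change = ((1 + 0.25)^2 − 1) × 100% ≈ 56.3%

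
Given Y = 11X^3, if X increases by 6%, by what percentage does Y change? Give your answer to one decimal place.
19.1%

For Y = 11X^3:
If X → X(1 + 0.06)
Then Y → Y · (1 + 0.06)^3
     ≈ Y · 1.1910

Percentage change = ((1 + 0.06)^3 − 1) × 100% ≈ 19.1%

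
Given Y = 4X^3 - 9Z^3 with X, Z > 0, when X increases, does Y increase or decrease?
Y increases

Taking the partial derivative:
∂Y/∂X = 12X^2

∂Y/∂X = 12X^2 > 0 (assuming positive values)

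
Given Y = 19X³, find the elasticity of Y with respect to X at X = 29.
Elasticity = 3

Elasticity = (dY/dX) · (X/Y)

dY/dX = 57·X²
At X = 29: dY/dX = 47937, Y = 463391

Elasticity = 47937 · (29 / 463391) = 3

Interpretation: for a small percentage change in X, the percentage change in Y is approximately 3.00 times as large.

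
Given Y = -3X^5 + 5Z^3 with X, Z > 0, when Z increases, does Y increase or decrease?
Y increases

Taking the partial derivative:
∂Y/∂Z = 15Z^2

∂Y/∂Z = 15Z^2 > 0 (assuming positive values)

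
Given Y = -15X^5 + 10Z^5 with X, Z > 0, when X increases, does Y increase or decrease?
Y decreases

Taking the partial derivative:
∂Y/∂X = -75X^4

∂Y/∂X = -75X^4 < 0 (assuming positive values)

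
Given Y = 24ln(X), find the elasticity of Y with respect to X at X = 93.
Elasticity = 1/ln(93) ≈ 0.2206

Elasticity = (dY/dX) · (X/Y)

dY/dX = 24/X
At X = 93: dY/dX = 8/31, Y = 24·ln(93)

Elasticity = (8/31) · (93 / (24·ln(93))) = 1/ln(93) ≈ 0.2206

Interpretation: for a small percentage change in X, the percentage change in Y is approximately 0.22 times as large.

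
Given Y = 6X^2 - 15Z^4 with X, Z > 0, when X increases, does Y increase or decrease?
Y increases

Taking the partial derivative:
∂Y/∂X = 12X

∂Y/∂X = 12X > 0 (assuming positive values)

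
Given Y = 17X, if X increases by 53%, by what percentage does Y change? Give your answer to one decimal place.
53.0%

For Y = 17X:
If X → X(1 + 0.53)
Then Y → Y · (1 + 0.53)^1
     = Y · 1.5300

Percentage change = ((1 + 0.53)^1 − 1) × 100% = 53.0%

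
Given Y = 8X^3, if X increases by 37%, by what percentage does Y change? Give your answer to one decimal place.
157.1%

For Y = 8X^3:
If X → X(1 + 0.37)
Then Y → Y · (1 + 0.37)^3
     ≈ Y · 2.5714

Percentage change = ((1 + 0.37)^3 − 1) × 100% ≈ 157.1%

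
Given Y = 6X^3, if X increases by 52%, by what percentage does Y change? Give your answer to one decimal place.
251.2%

For Y = 6X^3:
If X → X(1 + 0.52)
Then Y → Y · (1 + 0.52)^3
     ≈ Y · 3.5118

Percentage change = ((1 + 0.52)^3 − 1) × 100% ≈ 251.2%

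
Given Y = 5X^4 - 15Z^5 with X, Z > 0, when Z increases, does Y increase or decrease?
Y decreases

Taking the partial derivative:
∂Y/∂Z = -75Z^4

∂Y/∂Z = -75Z^4 < 0 (assuming positive values)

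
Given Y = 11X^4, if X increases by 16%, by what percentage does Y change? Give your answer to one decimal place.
81.1%

For Y = 11X^4:
If X → X(1 + 0.16)
Then Y → Y · (1 + 0.16)^4
     ≈ Y · 1.8106

Percentage change = ((1 + 0.16)^4 − 1) × 100% ≈ 81.1%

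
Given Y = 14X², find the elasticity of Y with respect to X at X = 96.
Elasticity = 2

Elasticity = (dY/dX) · (X/Y)

dY/dX = 28·X
At X = 96: dY/dX = 2688, Y = 129024

Elasticity = 2688 · (96 / 129024) = 2

Interpretation: for a small percentage change in X, the percentage change in Y is approximately 2.00 times as large.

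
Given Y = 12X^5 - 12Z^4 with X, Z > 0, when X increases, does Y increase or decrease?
Y increases

Taking the partial derivative:
∂Y/∂X = 60X^4

∂Y/∂X = 60X^4 > 0 (assuming positive values)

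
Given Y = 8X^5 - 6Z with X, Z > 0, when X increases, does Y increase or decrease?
Y increases

Taking the partial derivative:
∂Y/∂X = 40X^4

∂Y/∂X = 40X^4 > 0 (assuming positive values)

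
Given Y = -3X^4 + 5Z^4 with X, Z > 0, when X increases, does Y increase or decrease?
Y decreases

Taking the partial derivative:
∂Y/∂X = -12X^3

∂Y/∂X = -12X^3 < 0 (assuming positive values)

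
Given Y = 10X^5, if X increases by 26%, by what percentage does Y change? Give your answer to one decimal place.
217.6%

For Y = 10X^5:
If X → X(1 + 0.26)
Then Y → Y · (1 + 0.26)^5
     ≈ Y · 3.1758

Percentage change = ((1 + 0.26)^5 − 1) × 100% ≈ 217.6%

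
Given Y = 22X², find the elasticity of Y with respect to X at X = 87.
Elasticity = 2

Elasticity = (dY/dX) · (X/Y)

dY/dX = 44·X
At X = 87: dY/dX = 3828, Y = 166518

Elasticity = 3828 · (87 / 166518) = 2

Interpretation: for a small percentage change in X, the percentage change in Y is approximately 2.00 times as large.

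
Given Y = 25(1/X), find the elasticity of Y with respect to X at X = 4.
Elasticity = -1

Elasticity = (dY/dX) · (X/Y)

dY/dX = -25/X²
At X = 4: dY/dX = -25/16, Y = 25/4

Elasticity = (-25/16) · (4 / (25/4)) = -1

Interpretation: for a small percentage change in X, the percentage change in Y is approximately -1.00 times as large.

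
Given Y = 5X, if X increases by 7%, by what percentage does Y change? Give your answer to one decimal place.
7.0%

For Y = 5X:
If X → X(1 + 0.07)
Then Y → Y · (1 + 0.07)^1
     = Y · 1.0700

Percentage change = ((1 + 0.07)^1 − 1) × 100% = 7.0%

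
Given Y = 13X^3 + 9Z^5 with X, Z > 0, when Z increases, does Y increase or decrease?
Y increases

Taking the partial derivative:
∂Y/∂Z = 45Z^4

∂Y/∂Z = 45Z^4 > 0 (assuming positive values)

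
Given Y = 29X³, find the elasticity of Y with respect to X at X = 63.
Elasticity = 3

Elasticity = (dY/dX) · (X/Y)

dY/dX = 87·X²
At X = 63: dY/dX = 345303, Y = 7251363

Elasticity = 345303 · (63 / 7251363) = 3

Interpretation: for a small percentage change in X, the percentage change in Y is approximately 3.00 times as large.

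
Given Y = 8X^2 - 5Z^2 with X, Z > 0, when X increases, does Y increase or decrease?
Y increases

Taking the partial derivative:
∂Y/∂X = 16X

∂Y/∂X = 16X > 0 (assuming positive values)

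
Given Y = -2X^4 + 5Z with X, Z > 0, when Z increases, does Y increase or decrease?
Y increases

Taking the partial derivative:
∂Y/∂Z = 5

∂Y/∂Z = 5 > 0 (assuming positive values)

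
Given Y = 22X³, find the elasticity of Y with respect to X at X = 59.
Elasticity = 3

Elasticity = (dY/dX) · (X/Y)

dY/dX = 66·X²
At X = 59: dY/dX = 229746, Y = 4518338

Elasticity = 229746 · (59 / 4518338) = 3

Interpretation: for a small percentage change in X, the percentage change in Y is approximately 3.00 times as large.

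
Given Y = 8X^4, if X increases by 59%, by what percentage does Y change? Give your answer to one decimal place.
539.1%

For Y = 8X^4:
If X → X(1 + 0.59)
Then Y → Y · (1 + 0.59)^4
     ≈ Y · 6.3913

Percentage change = ((1 + 0.59)^4 − 1) × 100% ≈ 539.1%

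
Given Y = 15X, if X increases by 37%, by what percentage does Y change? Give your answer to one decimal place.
37.0%

For Y = 15X:
If X → X(1 + 0.37)
Then Y → Y · (1 + 0.37)^1
     = Y · 1.3700

Percentage change = ((1 + 0.37)^1 − 1) × 100% = 37.0%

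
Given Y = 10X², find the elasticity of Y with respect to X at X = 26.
Elasticity = 2

Elasticity = (dY/dX) · (X/Y)

dY/dX = 20·X
At X = 26: dY/dX = 520, Y = 6760

Elasticity = 520 · (26 / 6760) = 2

Interpretation: for a small percentage change in X, the percentage change in Y is approximately 2.00 times as large.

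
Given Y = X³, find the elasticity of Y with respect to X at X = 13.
Elasticity = 3

Elasticity = (dY/dX) · (X/Y)

dY/dX = 3·X²
At X = 13: dY/dX = 507, Y = 2197

Elasticity = 507 · (13 / 2197) = 3

Interpretation: for a small percentage change in X, the percentage change in Y is approximately 3.00 times as large.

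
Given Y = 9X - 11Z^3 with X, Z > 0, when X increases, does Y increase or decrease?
Y increases

Taking the partial derivative:
∂Y/∂X = 9

∂Y/∂X = 9 > 0 (assuming positive values)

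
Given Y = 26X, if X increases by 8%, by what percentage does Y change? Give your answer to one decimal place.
8.0%

For Y = 26X:
If X → X(1 + 0.08)
Then Y → Y · (1 + 0.08)^1
     = Y · 1.0800

Percentage change = ((1 + 0.08)^1 − 1) × 100% = 8.0%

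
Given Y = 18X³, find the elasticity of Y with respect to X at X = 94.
Elasticity = 3

Elasticity = (dY/dX) · (X/Y)

dY/dX = 54·X²
At X = 94: dY/dX = 477144, Y = 14950512

Elasticity = 477144 · (94 / 14950512) = 3

Interpretation: for a small percentage change in X, the percentage change in Y is approximately 3.00 times as large.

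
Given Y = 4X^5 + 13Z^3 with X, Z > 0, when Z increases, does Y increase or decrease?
Y increases

Taking the partial derivative:
∂Y/∂Z = 39Z^2

∂Y/∂Z = 39Z^2 > 0 (assuming positive values)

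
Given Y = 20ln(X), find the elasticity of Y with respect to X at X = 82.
Elasticity = 1/ln(82) ≈ 0.2269

Elasticity = (dY/dX) · (X/Y)

dY/dX = 20/X
At X = 82: dY/dX = 10/41, Y = 20·ln(82)

Elasticity = (10/41) · (82 / (20·ln(82))) = 1/ln(82) ≈ 0.2269

Interpretation: for a small percentage change in X, the percentage change in Y is approximately 0.23 times as large.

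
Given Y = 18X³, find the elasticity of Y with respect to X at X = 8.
Elasticity = 3

Elasticity = (dY/dX) · (X/Y)

dY/dX = 54·X²
At X = 8: dY/dX = 3456, Y = 9216

Elasticity = 3456 · (8 / 9216) = 3

Interpretation: for a small percentage change in X, the percentage change in Y is approximately 3.00 times as large.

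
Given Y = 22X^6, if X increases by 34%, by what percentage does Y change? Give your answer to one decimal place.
478.9%

For Y = 22X^6:
If X → X(1 + 0.34)
Then Y → Y · (1 + 0.34)^6
     ≈ Y · 5.7893

Percentage change = ((1 + 0.34)^6 − 1) × 100% ≈ 478.9%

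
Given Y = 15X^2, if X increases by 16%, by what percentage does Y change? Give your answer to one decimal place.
34.6%

For Y = 15X^2:
If X → X(1 + 0.16)
Then Y → Y · (1 + 0.16)^2
     = Y · 1.3456

Percentage change = ((1 + 0.16)^2 − 1) × 100% ≈ 34.6%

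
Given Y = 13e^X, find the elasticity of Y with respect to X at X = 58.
Elasticity = 58

Elasticity = (dY/dX) · (X/Y)

dY/dX = 13·e^X
At X = 58: dY/dX = 13·e^58, Y = 13·e^58

Elasticity = (13·e^58) · (58 / (13·e^58)) = 58

Interpretation: for a small percentage change in X, the percentage change in Y is approximately 58.00 times as large.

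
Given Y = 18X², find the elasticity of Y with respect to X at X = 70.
Elasticity = 2

Elasticity = (dY/dX) · (X/Y)

dY/dX = 36·X
At X = 70: dY/dX = 2520, Y = 88200

Elasticity = 2520 · (70 / 88200) = 2

Interpretation: for a small percentage change in X, the percentage change in Y is approximately 2.00 times as large.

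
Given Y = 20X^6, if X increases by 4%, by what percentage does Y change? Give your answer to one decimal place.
26.5%

For Y = 20X^6:
If X → X(1 + 0.04)
Then Y → Y · (1 + 0.04)^6
     ≈ Y · 1.2653

Percentage change = ((1 + 0.04)^6 − 1) × 100% ≈ 26.5%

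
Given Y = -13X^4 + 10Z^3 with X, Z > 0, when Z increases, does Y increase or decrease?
Y increases

Taking the partial derivative:
∂Y/∂Z = 30Z^2

∂Y/∂Z = 30Z^2 > 0 (assuming positive values)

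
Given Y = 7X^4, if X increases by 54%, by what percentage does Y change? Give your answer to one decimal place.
462.4%

For Y = 7X^4:
If X → X(1 + 0.54)
Then Y → Y · (1 + 0.54)^4
     ≈ Y · 5.6245

Percentage change = ((1 + 0.54)^4 − 1) × 100% ≈ 462.4%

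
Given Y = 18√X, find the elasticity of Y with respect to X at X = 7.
Elasticity = 1/2

Elasticity = (dY/dX) · (X/Y)

dY/dX = 9/√X
At X = 7: dY/dX = 9·√7/7, Y = 18·√7

Elasticity = (9·√7/7) · (7 / (18·√7)) = 1/2

Interpretation: for a small percentage change in X, the percentage change in Y is approximately 0.50 times as large.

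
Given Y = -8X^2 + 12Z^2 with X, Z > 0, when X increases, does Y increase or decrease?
Y decreases

Taking the partial derivative:
∂Y/∂X = -16X

∂Y/∂X = -16X < 0 (assuming positive values)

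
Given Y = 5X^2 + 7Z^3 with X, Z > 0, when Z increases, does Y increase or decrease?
Y increases

Taking the partial derivative:
∂Y/∂Z = 21Z^2

∂Y/∂Z = 21Z^2 > 0 (assuming positive values)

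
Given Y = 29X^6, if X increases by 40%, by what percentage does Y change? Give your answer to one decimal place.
653.0%

For Y = 29X^6:
If X → X(1 + 0.4)
Then Y → Y · (1 + 0.4)^6
     ≈ Y · 7.5295

Percentage change = ((1 + 0.4)^6 − 1) × 100% ≈ 653.0%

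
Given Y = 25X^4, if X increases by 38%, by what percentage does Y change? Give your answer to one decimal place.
262.7%

For Y = 25X^4:
If X → X(1 + 0.38)
Then Y → Y · (1 + 0.38)^4
     ≈ Y · 3.6267

Percentage change = ((1 + 0.38)^4 − 1) × 100% ≈ 262.7%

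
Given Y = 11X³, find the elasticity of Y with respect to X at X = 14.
Elasticity = 3

Elasticity = (dY/dX) · (X/Y)

dY/dX = 33·X²
At X = 14: dY/dX = 6468, Y = 30184

Elasticity = 6468 · (14 / 30184) = 3

Interpretation: for a small percentage change in X, the percentage change in Y is approximately 3.00 times as large.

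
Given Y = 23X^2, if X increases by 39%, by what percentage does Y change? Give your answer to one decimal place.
93.2%

For Y = 23X^2:
If X → X(1 + 0.39)
Then Y → Y · (1 + 0.39)^2
     = Y · 1.9321

Percentage change = ((1 + 0.39)^2 − 1) × 100% ≈ 93.2%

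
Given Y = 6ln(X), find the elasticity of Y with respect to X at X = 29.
Elasticity = 1/ln(29) ≈ 0.2970

Elasticity = (dY/dX) · (X/Y)

dY/dX = 6/X
At X = 29: dY/dX = 6/29, Y = 6·ln(29)

Elasticity = (6/29) · (29 / (6·ln(29))) = 1/ln(29) ≈ 0.2970

Interpretation: for a small percentage change in X, the percentage change in Y is approximately 0.30 times as large.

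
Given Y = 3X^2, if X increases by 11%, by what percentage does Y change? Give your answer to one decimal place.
23.2%

For Y = 3X^2:
If X → X(1 + 0.11)
Then Y → Y · (1 + 0.11)^2
     = Y · 1.2321

Percentage change = ((1 + 0.11)^2 − 1) × 100% ≈ 23.2%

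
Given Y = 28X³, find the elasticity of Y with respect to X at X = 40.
Elasticity = 3

Elasticity = (dY/dX) · (X/Y)

dY/dX = 84·X²
At X = 40: dY/dX = 134400, Y = 1792000

Elasticity = 134400 · (40 / 1792000) = 3

Interpretation: for a small percentage change in X, the percentage change in Y is approximately 3.00 times as large.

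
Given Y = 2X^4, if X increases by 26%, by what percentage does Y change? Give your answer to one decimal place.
152.0%

For Y = 2X^4:
If X → X(1 + 0.26)
Then Y → Y · (1 + 0.26)^4
     ≈ Y · 2.5205

Percentage change = ((1 + 0.26)^4 − 1) × 100% ≈ 152.0%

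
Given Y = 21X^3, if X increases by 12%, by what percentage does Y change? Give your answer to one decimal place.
40.5%

For Y = 21X^3:
If X → X(1 + 0.12)
Then Y → Y · (1 + 0.12)^3
     ≈ Y · 1.4049

Percentage change = ((1 + 0.12)^3 − 1) × 100% ≈ 40.5%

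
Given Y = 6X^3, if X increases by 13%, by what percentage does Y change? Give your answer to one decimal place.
44.3%

For Y = 6X^3:
If X → X(1 + 0.13)
Then Y → Y · (1 + 0.13)^3
     ≈ Y · 1.4429

Percentage change = ((1 + 0.13)^3 − 1) × 100% ≈ 44.3%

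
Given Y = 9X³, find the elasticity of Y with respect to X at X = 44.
Elasticity = 3

Elasticity = (dY/dX) · (X/Y)

dY/dX = 27·X²
At X = 44: dY/dX = 52272, Y = 766656

Elasticity = 52272 · (44 / 766656) = 3

Interpretation: for a small percentage change in X, the percentage change in Y is approximately 3.00 times as large.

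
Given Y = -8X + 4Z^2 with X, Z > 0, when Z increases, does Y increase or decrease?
Y increases

Taking the partial derivative:
∂Y/∂Z = 8Z

∂Y/∂Z = 8Z > 0 (assuming positive values)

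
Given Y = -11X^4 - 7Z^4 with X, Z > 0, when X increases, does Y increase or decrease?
Y decreases

Taking the partial derivative:
∂Y/∂X = -44X^3

∂Y/∂X = -44X^3 < 0 (assuming positive values)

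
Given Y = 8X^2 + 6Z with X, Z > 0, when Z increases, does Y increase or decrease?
Y increases

Taking the partial derivative:
∂Y/∂Z = 6

∂Y/∂Z = 6 > 0 (assuming positive values)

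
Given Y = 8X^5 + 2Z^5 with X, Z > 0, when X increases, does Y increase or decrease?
Y increases

Taking the partial derivative:
∂Y/∂X = 40X^4

∂Y/∂X = 40X^4 > 0 (assuming positive values)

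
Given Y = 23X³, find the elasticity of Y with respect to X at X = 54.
Elasticity = 3

Elasticity = (dY/dX) · (X/Y)

dY/dX = 69·X²
At X = 54: dY/dX = 201204, Y = 3621672

Elasticity = 201204 · (54 / 3621672) = 3

Interpretation: for a small percentage change in X, the percentage change in Y is approximately 3.00 times as large.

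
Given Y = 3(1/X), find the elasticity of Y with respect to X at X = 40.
Elasticity = -1

Elasticity = (dY/dX) · (X/Y)

dY/dX = -3/X²
At X = 40: dY/dX = -3/1600, Y = 3/40

Elasticity = (-3/1600) · (40 / (3/40)) = -1

Interpretation: for a small percentage change in X, the percentage change in Y is approximately -1.00 times as large.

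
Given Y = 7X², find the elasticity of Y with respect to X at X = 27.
Elasticity = 2

Elasticity = (dY/dX) · (X/Y)

dY/dX = 14·X
At X = 27: dY/dX = 378, Y = 5103

Elasticity = 378 · (27 / 5103) = 2

Interpretation: for a small percentage change in X, the percentage change in Y is approximately 2.00 times as large.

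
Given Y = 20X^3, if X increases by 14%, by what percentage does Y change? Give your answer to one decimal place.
48.2%

For Y = 20X^3:
If X → X(1 + 0.14)
Then Y → Y · (1 + 0.14)^3
     ≈ Y · 1.4815

Percentage change = ((1 + 0.14)^3 − 1) × 100% ≈ 48.2%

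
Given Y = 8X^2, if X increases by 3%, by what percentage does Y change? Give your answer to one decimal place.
6.1%

For Y = 8X^2:
If X → X(1 + 0.03)
Then Y → Y · (1 + 0.03)^2
     = Y · 1.0609

Percentage change = ((1 + 0.03)^2 − 1) × 100% ≈ 6.1%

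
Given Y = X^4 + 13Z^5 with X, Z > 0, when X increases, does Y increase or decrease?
Y increases

Taking the partial derivative:
∂Y/∂X = 4X^3

∂Y/∂X = 4X^3 > 0 (assuming positive values)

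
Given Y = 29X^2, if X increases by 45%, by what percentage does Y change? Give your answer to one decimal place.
110.3%

For Y = 29X^2:
If X → X(1 + 0.45)
Then Y → Y · (1 + 0.45)^2
     = Y · 2.1025

Percentage change = ((1 + 0.45)^2 − 1) × 100% ≈ 110.3%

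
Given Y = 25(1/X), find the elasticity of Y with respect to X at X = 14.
Elasticity = -1

Elasticity = (dY/dX) · (X/Y)

dY/dX = -25/X²
At X = 14: dY/dX = -25/196, Y = 25/14

Elasticity = (-25/196) · (14 / (25/14)) = -1

Interpretation: for a small percentage change in X, the percentage change in Y is approximately -1.00 times as large.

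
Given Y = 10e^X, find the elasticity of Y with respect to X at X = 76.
Elasticity = 76

Elasticity = (dY/dX) · (X/Y)

dY/dX = 10·e^X
At X = 76: dY/dX = 10·e^76, Y = 10·e^76

Elasticity = (10·e^76) · (76 / (10·e^76)) = 76

Interpretation: for a small percentage change in X, the percentage change in Y is approximately 76.00 times as large.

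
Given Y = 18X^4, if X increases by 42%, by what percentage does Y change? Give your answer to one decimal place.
306.6%

For Y = 18X^4:
If X → X(1 + 0.42)
Then Y → Y · (1 + 0.42)^4
     ≈ Y · 4.0659

Percentage change = ((1 + 0.42)^4 − 1) × 100% ≈ 306.6%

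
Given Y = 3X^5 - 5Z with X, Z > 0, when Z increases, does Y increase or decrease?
Y decreases

Taking the partial derivative:
∂Y/∂Z = -5

∂Y/∂Z = -5 < 0 (assuming positive values)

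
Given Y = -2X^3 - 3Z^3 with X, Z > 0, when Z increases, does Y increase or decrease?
Y decreases

Taking the partial derivative:
∂Y/∂Z = -9Z^2

∂Y/∂Z = -9Z^2 < 0 (assuming positive values)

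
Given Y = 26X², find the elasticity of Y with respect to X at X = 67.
Elasticity = 2

Elasticity = (dY/dX) · (X/Y)

dY/dX = 52·X
At X = 67: dY/dX = 3484, Y = 116714

Elasticity = 3484 · (67 / 116714) = 2

Interpretation: for a small percentage change in X, the percentage change in Y is approximately 2.00 times as large.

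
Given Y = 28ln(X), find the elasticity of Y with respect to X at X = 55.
Elasticity = 1/ln(55) ≈ 0.2495

Elasticity = (dY/dX) · (X/Y)

dY/dX = 28/X
At X = 55: dY/dX = 28/55, Y = 28·ln(55)

Elasticity = (28/55) · (55 / (28·ln(55))) = 1/ln(55) ≈ 0.2495

Interpretation: for a small percentage change in X, the percentage change in Y is approximately 0.25 times as large.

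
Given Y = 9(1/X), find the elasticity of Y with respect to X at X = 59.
Elasticity = -1

Elasticity = (dY/dX) · (X/Y)

dY/dX = -9/X²
At X = 59: dY/dX = -9/3481, Y = 9/59

Elasticity = (-9/3481) · (59 / (9/59)) = -1

Interpretation: for a small percentage change in X, the percentage change in Y is approximately -1.00 times as large.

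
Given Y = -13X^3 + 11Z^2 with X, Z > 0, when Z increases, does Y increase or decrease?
Y increases

Taking the partial derivative:
∂Y/∂Z = 22Z

∂Y/∂Z = 22Z > 0 (assuming positive values)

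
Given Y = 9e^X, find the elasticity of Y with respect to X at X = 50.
Elasticity = 50

Elasticity = (dY/dX) · (X/Y)

dY/dX = 9·e^X
At X = 50: dY/dX = 9·e^50, Y = 9·e^50

Elasticity = (9·e^50) · (50 / (9·e^50)) = 50

Interpretation: for a small percentage change in X, the percentage change in Y is approximately 50.00 times as large.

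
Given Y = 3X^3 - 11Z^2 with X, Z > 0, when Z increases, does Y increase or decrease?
Y decreases

Taking the partial derivative:
∂Y/∂Z = -22Z

∂Y/∂Z = -22Z < 0 (assuming positive values)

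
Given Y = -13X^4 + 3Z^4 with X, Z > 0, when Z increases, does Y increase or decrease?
Y increases

Taking the partial derivative:
∂Y/∂Z = 12Z^3

∂Y/∂Z = 12Z^3 > 0 (assuming positive values)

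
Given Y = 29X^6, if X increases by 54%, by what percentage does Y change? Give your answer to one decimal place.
1233.9%

For Y = 29X^6:
If X → X(1 + 0.54)
Then Y → Y · (1 + 0.54)^6
     ≈ Y · 13.3390

Percentage change = ((1 + 0.54)^6 − 1) × 100% ≈ 1233.9%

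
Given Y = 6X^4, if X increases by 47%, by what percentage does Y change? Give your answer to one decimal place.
366.9%

For Y = 6X^4:
If X → X(1 + 0.47)
Then Y → Y · (1 + 0.47)^4
     ≈ Y · 4.6695

Percentage change = ((1 + 0.47)^4 − 1) × 100% ≈ 366.9%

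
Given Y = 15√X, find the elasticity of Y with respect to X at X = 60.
Elasticity = 1/2

Elasticity = (dY/dX) · (X/Y)

dY/dX = 15/(2·√X)
At X = 60: dY/dX = √15/4, Y = 30·√15

Elasticity = (√15/4) · (60 / (30·√15)) = 1/2

Interpretation: for a small percentage change in X, the percentage change in Y is approximately 0.50 times as large.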